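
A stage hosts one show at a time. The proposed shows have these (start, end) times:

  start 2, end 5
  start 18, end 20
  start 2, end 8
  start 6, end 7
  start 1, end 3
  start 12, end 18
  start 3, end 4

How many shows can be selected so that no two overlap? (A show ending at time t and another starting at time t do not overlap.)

5

Order by finish time; keep every interval that doesn't clash with the previous kept one.
By end time: (1,3), (3,4), (2,5), (6,7), (2,8), (12,18), (18,20).
Pick (1,3); next start ≥ 3 → (3,4); next start ≥ 4 → (6,7); next start ≥ 7 → (12,18); next start ≥ 18 → (18,20).
Selected 5 shows.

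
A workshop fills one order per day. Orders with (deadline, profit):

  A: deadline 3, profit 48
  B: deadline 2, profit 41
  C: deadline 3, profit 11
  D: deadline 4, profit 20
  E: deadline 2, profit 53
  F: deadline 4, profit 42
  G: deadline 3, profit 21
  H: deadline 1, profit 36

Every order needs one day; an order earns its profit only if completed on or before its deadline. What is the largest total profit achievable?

Take jobs in profit order; each goes to the latest open slot no later than its deadline.
Profit order: E=53 A=48 F=42 B=41 H=36 G=21 D=20 C=11
Assign: E→slot 2, A→slot 3, F→slot 4, B→slot 1, H skipped, G skipped, D skipped, C skipped.
Slots: [1:B] [2:E] [3:A] [4:F]
Profit = 41 + 53 + 48 + 42 = 184

184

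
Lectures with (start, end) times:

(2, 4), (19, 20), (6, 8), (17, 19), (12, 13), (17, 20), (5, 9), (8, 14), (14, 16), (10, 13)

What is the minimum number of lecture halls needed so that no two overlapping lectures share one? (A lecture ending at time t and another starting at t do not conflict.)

3

starts: [2, 5, 6, 8, 10, 12, 14, 17, 17, 19]
ends:   [4, 8, 9, 13, 13, 14, 16, 19, 20, 20]
s2→1 e4→0 s5→1 s6→2 e8→1 s8→2 e9→1 s10→2 s12→3  — peak 3.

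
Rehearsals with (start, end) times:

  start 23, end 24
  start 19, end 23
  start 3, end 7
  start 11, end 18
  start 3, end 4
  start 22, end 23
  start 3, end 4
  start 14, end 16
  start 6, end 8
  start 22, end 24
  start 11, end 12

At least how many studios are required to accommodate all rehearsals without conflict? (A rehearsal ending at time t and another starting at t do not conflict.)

3

The answer is the maximum number of intervals overlapping at any instant.
Events (time:±→running): 3:+→1 3:+→2 3:+→3 … peak 3.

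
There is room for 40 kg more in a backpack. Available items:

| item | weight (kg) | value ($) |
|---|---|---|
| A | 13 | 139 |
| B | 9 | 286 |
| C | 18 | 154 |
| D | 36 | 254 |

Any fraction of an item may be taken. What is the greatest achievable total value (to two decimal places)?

Greedy by value/weight ratio, highest first.
Order: B (286/9=31.78) > A (139/13=10.69) > C (154/18=8.56) > D (254/36=7.06)
Fill: take B (9 @ 286) → take A (13 @ 139) → take C (18 @ 154); 40/40 used.
Total value = 579.00

579.00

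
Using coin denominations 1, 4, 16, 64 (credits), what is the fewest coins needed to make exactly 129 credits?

3

Use the largest denomination that fits, subtract, and repeat.
129 − 2×64→1 − 1×1→0
Total coins = 2 + 1 = 3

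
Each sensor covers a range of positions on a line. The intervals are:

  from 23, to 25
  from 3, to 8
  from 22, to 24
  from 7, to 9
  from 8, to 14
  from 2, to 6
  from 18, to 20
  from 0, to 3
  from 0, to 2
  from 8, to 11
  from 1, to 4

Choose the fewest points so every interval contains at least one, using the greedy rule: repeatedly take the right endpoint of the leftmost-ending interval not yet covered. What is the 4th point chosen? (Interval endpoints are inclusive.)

24

Process intervals by earliest right end; each time one isn't hit yet, stab at its right endpoint.
Sorted: [0,2] [0,3] [1,4] [2,6] [3,8] [7,9] [8,11] [8,14] [18,20] [22,24] [23,25]
{[0,2],[0,3],[1,4],[2,6]} hit by 2; {[3,8],[7,9],[8,11],[8,14]} hit by 8; {[18,20]} hit by 20; {[22,24],[23,25]} hit by 24.
Points: 2, 8, 20, 24 (4 total).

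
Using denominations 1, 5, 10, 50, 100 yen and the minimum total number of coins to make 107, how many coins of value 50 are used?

0

Greedy: take as many of the largest coin as possible, then repeat with the remainder.
107 − 1×100→7 − 1×5→2 − 2×1→0
Count of 50: 0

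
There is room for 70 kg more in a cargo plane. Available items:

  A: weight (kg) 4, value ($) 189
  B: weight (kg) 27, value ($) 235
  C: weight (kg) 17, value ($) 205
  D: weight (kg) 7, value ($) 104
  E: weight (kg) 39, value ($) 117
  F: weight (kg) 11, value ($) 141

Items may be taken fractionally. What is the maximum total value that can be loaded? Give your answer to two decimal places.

886.00

Sort by value per unit weight and fill in that order.
Order: A (189/4=47.25) > D (104/7=14.86) > F (141/11=12.82) > C (205/17=12.06) > B (235/27=8.70) > E (117/39=3.00)
Fill: take A (4 @ 189) → take D (7 @ 104) → take F (11 @ 141) → take C (17 @ 205) → take B (27 @ 235) → take 4/39 of E → 12.00; 70/70 used.
Total value = 886.00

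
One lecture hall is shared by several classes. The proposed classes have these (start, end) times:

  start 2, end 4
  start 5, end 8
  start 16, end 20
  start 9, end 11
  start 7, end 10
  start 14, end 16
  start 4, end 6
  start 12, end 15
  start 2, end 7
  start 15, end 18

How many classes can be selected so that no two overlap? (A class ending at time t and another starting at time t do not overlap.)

Order by finish time; keep every interval that doesn't clash with the previous kept one.
By end time: (2,4), (4,6), (2,7), (5,8), (7,10), (9,11), (12,15), (14,16), (15,18), (16,20).
Pick (2,4); next start ≥ 4 → (4,6); next start ≥ 6 → (7,10); next start ≥ 10 → (12,15); next start ≥ 15 → (15,18).
Selected 5 classes.

5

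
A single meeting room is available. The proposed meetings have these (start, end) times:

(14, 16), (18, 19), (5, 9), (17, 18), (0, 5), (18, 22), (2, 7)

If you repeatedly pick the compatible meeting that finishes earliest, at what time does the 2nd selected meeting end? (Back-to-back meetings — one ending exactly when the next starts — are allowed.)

9

Greedy by earliest finish: after sorting by end time, pick each interval compatible with the last pick.
By end time: (0,5), (2,7), (5,9), (14,16), (17,18), (18,19), (18,22).
Pick (0,5); next start ≥ 5 → (5,9); next start ≥ 9 → (14,16); next start ≥ 16 → (17,18); next start ≥ 18 → (18,19).
Selected: (0,5) (5,9) (14,16) (17,18) (18,19)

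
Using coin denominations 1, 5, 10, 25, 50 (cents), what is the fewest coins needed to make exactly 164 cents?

8

164 − 3×50→14 − 1×10→4 − 4×1→0
Total coins = 3 + 1 + 4 = 8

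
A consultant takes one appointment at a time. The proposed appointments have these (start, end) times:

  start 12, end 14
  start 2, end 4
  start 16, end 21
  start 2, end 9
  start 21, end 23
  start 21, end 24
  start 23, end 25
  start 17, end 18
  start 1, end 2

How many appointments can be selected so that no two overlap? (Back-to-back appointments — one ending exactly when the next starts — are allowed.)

6

Sort by end time and greedily take each interval whose start is ≥ the last chosen end.
By end time: (1,2), (2,4), (2,9), (12,14), (17,18), (16,21), (21,23), (21,24), (23,25).
Pick (1,2); next start ≥ 2 → (2,4); next start ≥ 4 → (12,14); next start ≥ 14 → (17,18); next start ≥ 18 → (21,23); next start ≥ 23 → (23,25).
Selected 6 appointments.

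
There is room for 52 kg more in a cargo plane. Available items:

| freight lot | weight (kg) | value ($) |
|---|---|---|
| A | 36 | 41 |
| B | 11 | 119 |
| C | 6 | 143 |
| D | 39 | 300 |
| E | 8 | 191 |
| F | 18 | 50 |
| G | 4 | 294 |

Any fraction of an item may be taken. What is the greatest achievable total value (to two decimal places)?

923.92

Ratios (sorted): G 73.50, E 23.88, C 23.83, B 10.82, D 7.69, F 2.78, A 1.14
take G (4 @ 294); take E (8 @ 191); take C (6 @ 143); take B (11 @ 119); take 23/39 of D → 176.92. Capacity used 52/52.
Total value = 923.92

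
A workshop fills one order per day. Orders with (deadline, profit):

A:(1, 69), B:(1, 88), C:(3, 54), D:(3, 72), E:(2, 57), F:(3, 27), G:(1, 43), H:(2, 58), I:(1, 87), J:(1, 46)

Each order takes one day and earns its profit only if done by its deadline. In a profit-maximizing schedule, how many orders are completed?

3

Sort by profit descending; place each in the latest free slot ≤ its deadline.
Profit order: B=88 I=87 D=72 A=69 H=58 E=57 C=54 J=46 G=43 F=27
Assign: B→slot 1, I skipped, D→slot 3, A skipped, H→slot 2, E skipped, C skipped, J skipped, G skipped, F skipped.
Slots: [1:B] [2:H] [3:D]
3 of 10 scheduled.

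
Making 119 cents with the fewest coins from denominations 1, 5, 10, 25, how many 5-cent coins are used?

1

119 − 4×25→19 − 1×10→9 − 1×5→4 − 4×1→0
Count of 5: 1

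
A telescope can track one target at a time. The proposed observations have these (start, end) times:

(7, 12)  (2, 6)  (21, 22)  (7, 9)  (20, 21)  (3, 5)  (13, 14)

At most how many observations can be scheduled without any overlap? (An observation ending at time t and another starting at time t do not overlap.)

5

Greedy by earliest finish: after sorting by end time, pick each interval compatible with the last pick.
Sorted by end: (3,5)  (2,6)  (7,9)  (7,12)  (13,14)  (20,21)  (21,22)
take (3,5); take (7,9); take (13,14); take (20,21); take (21,22).
Selected 5 observations.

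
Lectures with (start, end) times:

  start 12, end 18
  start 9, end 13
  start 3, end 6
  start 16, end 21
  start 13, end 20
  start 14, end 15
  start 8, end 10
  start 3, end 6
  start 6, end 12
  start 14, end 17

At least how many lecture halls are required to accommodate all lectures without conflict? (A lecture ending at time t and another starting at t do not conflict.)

The answer is the maximum number of intervals overlapping at any instant.
starts: [3, 3, 6, 8, 9, 12, 13, 14, 14, 16]
ends:   [6, 6, 10, 12, 13, 15, 17, 18, 20, 21]
s3→1 s3→2 e6→1 e6→0 s6→1 s8→2 s9→3 e10→2 e12→1 s12→2 e13→1 s13→2 s14→3 s14→4  — peak 4.

4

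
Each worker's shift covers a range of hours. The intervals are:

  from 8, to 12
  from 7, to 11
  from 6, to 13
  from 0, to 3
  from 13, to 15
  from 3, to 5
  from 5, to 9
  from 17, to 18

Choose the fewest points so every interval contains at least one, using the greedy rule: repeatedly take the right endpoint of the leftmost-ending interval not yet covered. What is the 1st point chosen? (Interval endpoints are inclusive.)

3

By right end: [0,3]  [3,5]  [5,9]  [7,11]  [8,12]  [6,13]  [13,15]  [17,18]
[0,3] uncovered → point at 3; [5,9] uncovered → point at 9; [13,15] uncovered → point at 15; [17,18] uncovered → point at 18.
Points: 3, 9, 15, 18 (4 total).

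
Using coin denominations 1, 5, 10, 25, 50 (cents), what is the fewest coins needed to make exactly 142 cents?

7

142 − 2×50→42 − 1×25→17 − 1×10→7 − 1×5→2 − 2×1→0
Total coins = 2 + 1 + 1 + 1 + 2 = 7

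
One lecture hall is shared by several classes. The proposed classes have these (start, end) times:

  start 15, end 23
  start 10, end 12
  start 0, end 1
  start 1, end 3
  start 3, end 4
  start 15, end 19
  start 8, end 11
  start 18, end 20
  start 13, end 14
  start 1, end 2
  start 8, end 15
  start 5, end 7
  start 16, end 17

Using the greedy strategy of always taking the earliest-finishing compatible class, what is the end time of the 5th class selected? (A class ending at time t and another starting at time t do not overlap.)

11

By end time: (0,1), (1,2), (1,3), (3,4), (5,7), (8,11), (10,12), (13,14), (8,15), (16,17), (15,19), (18,20), (15,23).
Pick (0,1); next start ≥ 1 → (1,2); next start ≥ 2 → (3,4); next start ≥ 4 → (5,7); next start ≥ 7 → (8,11); next start ≥ 11 → (13,14); next start ≥ 14 → (16,17); next start ≥ 17 → (18,20).
Selected: (0,1) (1,2) (3,4) (5,7) (8,11) (13,14) (16,17) (18,20)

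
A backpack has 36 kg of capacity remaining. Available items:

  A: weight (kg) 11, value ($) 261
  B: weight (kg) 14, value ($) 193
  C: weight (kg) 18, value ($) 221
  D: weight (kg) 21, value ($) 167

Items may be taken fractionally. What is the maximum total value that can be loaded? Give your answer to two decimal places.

Order: A (261/11=23.73) > B (193/14=13.79) > C (221/18=12.28) > D (167/21=7.95)
Fill: take A (11 @ 261) → take B (14 @ 193) → take 11/18 of C → 135.06; 36/36 used.
Total value = 589.06

589.06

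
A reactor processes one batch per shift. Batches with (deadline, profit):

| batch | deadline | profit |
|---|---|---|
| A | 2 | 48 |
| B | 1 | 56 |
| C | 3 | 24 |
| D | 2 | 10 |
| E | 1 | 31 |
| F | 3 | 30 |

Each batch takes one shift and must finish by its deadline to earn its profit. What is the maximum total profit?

Sort by profit descending; place each in the latest free slot ≤ its deadline.
Profit order: B=56 A=48 E=31 F=30 C=24 D=10
Assign: B→slot 1, A→slot 2, E skipped, F→slot 3, C skipped, D skipped.
Slots: [1:B] [2:A] [3:F]
Profit = 56 + 48 + 30 = 134

134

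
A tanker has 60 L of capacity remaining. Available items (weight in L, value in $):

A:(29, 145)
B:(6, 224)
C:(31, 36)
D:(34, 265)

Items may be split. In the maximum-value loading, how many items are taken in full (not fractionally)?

Greedy by value/weight ratio, highest first.
Order: B (224/6=37.33) > D (265/34=7.79) > A (145/29=5.00) > C (36/31=1.16)
Fill: take B (6 @ 224) → take D (34 @ 265) → take 20/29 of A → 100.00; 60/60 used.
2 item(s) taken whole; one partial (take 20/29 of A).

2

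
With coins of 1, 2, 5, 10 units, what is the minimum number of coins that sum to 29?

5

29 = 2×10 + 1×5 + 2×2
Total coins = 2 + 1 + 2 = 5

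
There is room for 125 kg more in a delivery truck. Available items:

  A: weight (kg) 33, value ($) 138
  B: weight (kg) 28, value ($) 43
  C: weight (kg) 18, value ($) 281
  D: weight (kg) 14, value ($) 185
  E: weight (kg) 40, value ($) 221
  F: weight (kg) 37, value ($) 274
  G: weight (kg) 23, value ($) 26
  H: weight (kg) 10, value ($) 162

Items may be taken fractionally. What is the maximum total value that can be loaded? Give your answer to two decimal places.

Sort by value per unit weight and fill in that order.
Order: H (162/10=16.20) > C (281/18=15.61) > D (185/14=13.21) > F (274/37=7.41) > E (221/40=5.53) > A (138/33=4.18) > B (43/28=1.54) > G (26/23=1.13)
Fill: take H (10 @ 162) → take C (18 @ 281) → take D (14 @ 185) → take F (37 @ 274) → take E (40 @ 221) → take 6/33 of A → 25.09; 125/125 used.
Total value = 1148.09

1148.09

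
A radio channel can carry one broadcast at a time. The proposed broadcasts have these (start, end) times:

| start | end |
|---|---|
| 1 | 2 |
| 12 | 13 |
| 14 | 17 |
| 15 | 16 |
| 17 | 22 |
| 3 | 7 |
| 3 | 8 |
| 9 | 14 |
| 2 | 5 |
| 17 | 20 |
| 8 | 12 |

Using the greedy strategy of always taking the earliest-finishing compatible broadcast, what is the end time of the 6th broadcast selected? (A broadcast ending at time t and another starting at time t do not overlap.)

Sorted by end: (1,2)  (2,5)  (3,7)  (3,8)  (8,12)  (12,13)  (9,14)  (15,16)  (14,17)  (17,20)  (17,22)
take (1,2); take (2,5); take (8,12); take (12,13); take (15,16); take (17,20).
Selected: (1,2) (2,5) (8,12) (12,13) (15,16) (17,20)

20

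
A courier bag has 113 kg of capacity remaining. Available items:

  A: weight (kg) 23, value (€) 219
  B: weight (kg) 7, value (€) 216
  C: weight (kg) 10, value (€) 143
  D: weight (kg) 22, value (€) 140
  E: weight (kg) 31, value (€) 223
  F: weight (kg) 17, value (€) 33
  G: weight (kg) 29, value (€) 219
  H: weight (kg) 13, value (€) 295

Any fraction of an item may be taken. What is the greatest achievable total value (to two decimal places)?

Sort by value per unit weight and fill in that order.
Ratios (sorted): B 30.86, H 22.69, C 14.30, A 9.52, G 7.55, E 7.19, D 6.36, F 1.94
take B (7 @ 216); take H (13 @ 295); take C (10 @ 143); take A (23 @ 219); take G (29 @ 219); take E (31 @ 223). Capacity used 113/113.
Total value = 1315.00

1315.00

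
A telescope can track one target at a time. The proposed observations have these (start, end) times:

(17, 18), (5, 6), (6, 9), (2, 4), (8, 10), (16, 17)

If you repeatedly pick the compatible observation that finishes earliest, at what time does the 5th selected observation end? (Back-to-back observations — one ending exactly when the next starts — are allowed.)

18

Sorted by end: (2,4)  (5,6)  (6,9)  (8,10)  (16,17)  (17,18)
take (2,4); take (5,6); take (6,9); skip (8,10); take (16,17); take (17,18).
Selected: (2,4) (5,6) (6,9) (16,17) (17,18)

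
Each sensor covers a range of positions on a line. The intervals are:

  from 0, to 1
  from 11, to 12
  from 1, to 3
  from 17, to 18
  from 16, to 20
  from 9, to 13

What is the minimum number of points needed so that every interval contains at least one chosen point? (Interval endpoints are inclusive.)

Sort by right endpoint; whenever an interval is uncovered, place a point at its right end.
Sorted: [0,1] [1,3] [11,12] [9,13] [17,18] [16,20]
{[0,1],[1,3]} hit by 1; {[11,12],[9,13]} hit by 12; {[17,18],[16,20]} hit by 18.
Points: 1, 12, 18 (3 total).

3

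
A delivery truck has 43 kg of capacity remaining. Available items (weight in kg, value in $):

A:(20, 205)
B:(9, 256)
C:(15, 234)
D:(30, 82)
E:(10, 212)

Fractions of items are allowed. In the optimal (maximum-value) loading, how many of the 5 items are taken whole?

3

Greedy by value/weight ratio, highest first.
Ratios (sorted): B 28.44, E 21.20, C 15.60, A 10.25, D 2.73
take B (9 @ 256); take E (10 @ 212); take C (15 @ 234); take 9/20 of A → 92.25. Capacity used 43/43.
3 item(s) taken whole; one partial (take 9/20 of A).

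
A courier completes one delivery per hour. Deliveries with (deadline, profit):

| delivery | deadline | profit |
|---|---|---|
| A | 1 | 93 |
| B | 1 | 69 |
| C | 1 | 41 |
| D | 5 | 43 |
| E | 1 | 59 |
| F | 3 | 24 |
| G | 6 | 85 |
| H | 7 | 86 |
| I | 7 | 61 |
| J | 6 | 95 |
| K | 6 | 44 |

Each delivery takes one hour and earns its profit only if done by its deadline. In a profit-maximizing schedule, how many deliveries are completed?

By profit: J(d6,95), A(d1,93), H(d7,86), G(d6,85), B(d1,69), I(d7,61), E(d1,59), K(d6,44), D(d5,43), C(d1,41), F(d3,24)
J→slot 6; A→slot 1; H→slot 7; G→slot 5; B skipped; I→slot 4; E skipped; K→slot 3; D→slot 2; C skipped; F skipped.
7 of 11 scheduled.

7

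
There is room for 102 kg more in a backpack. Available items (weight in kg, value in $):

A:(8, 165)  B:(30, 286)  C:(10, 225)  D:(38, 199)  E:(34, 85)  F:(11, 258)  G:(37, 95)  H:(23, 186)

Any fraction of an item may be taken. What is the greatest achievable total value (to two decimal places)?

Order: F (258/11=23.45) > C (225/10=22.50) > A (165/8=20.62) > B (286/30=9.53) > H (186/23=8.09) > D (199/38=5.24) > G (95/37=2.57) > E (85/34=2.50)
Fill: take F (11 @ 258) → take C (10 @ 225) → take A (8 @ 165) → take B (30 @ 286) → take H (23 @ 186) → take 20/38 of D → 104.74; 102/102 used.
Total value = 1224.74

1224.74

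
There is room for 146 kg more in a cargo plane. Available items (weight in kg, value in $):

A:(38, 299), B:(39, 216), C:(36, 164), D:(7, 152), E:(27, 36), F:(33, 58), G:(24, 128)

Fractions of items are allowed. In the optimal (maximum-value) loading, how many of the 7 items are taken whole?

5

Greedy by value/weight ratio, highest first.
Order: D (152/7=21.71) > A (299/38=7.87) > B (216/39=5.54) > G (128/24=5.33) > C (164/36=4.56) > F (58/33=1.76) > E (36/27=1.33)
Fill: take D (7 @ 152) → take A (38 @ 299) → take B (39 @ 216) → take G (24 @ 128) → take C (36 @ 164) → take 2/33 of F → 3.52; 146/146 used.
5 item(s) taken whole; one partial (take 2/33 of F).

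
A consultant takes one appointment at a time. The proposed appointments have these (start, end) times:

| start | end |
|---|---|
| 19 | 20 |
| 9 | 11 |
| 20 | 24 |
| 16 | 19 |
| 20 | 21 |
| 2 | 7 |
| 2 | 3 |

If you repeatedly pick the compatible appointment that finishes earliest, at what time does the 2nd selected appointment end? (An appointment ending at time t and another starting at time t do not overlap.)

By end time: (2,3), (2,7), (9,11), (16,19), (19,20), (20,21), (20,24).
Pick (2,3); next start ≥ 3 → (9,11); next start ≥ 11 → (16,19); next start ≥ 19 → (19,20); next start ≥ 20 → (20,21).
Selected: (2,3) (9,11) (16,19) (19,20) (20,21)

11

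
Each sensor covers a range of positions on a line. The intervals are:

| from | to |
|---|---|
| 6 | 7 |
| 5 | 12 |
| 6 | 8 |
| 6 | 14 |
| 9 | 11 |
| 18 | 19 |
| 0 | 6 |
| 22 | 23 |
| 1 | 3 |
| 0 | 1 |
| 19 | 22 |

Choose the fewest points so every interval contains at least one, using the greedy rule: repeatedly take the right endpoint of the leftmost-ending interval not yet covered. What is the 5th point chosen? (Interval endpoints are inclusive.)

By right end: [0,1]  [1,3]  [0,6]  [6,7]  [6,8]  [9,11]  [5,12]  [6,14]  [18,19]  [19,22]  [22,23]
[0,1] uncovered → point at 1; [6,7] uncovered → point at 7; [9,11] uncovered → point at 11; [18,19] uncovered → point at 19; [22,23] uncovered → point at 23.
Points: 1, 7, 11, 19, 23 (5 total).

23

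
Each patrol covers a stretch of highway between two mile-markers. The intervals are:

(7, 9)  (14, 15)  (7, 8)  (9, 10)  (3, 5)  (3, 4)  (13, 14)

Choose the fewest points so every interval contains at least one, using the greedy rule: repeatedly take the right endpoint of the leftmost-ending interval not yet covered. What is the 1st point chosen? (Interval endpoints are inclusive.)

4

Sorted: [3,4] [3,5] [7,8] [7,9] [9,10] [13,14] [14,15]
{[3,4],[3,5]} hit by 4; {[7,8],[7,9]} hit by 8; {[9,10]} hit by 10; {[13,14],[14,15]} hit by 14.
Points: 4, 8, 10, 14 (4 total).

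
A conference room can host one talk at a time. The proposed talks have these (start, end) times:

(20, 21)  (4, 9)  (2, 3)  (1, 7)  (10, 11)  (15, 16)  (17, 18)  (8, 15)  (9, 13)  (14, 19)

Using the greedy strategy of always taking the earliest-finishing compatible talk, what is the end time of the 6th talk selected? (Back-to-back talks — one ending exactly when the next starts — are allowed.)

Greedy by earliest finish: after sorting by end time, pick each interval compatible with the last pick.
Sorted by end: (2,3)  (1,7)  (4,9)  (10,11)  (9,13)  (8,15)  (15,16)  (17,18)  (14,19)  (20,21)
take (2,3); take (4,9); take (10,11); take (15,16); take (17,18); take (20,21).
Selected: (2,3) (4,9) (10,11) (15,16) (17,18) (20,21)

21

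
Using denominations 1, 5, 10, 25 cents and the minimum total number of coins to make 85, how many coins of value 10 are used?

Use the largest denomination that fits, subtract, and repeat.
85 − 3×25→10 − 1×10→0
Count of 10: 1

1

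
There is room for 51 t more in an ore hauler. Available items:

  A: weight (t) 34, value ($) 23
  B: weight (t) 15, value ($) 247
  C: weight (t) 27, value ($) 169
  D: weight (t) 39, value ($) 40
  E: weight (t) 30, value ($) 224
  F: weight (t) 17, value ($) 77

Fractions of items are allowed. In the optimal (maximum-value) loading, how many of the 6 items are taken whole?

Order: B (247/15=16.47) > E (224/30=7.47) > C (169/27=6.26) > F (77/17=4.53) > D (40/39=1.03) > A (23/34=0.68)
Fill: take B (15 @ 247) → take E (30 @ 224) → take 6/27 of C → 37.56; 51/51 used.
2 item(s) taken whole; one partial (take 6/27 of C).

2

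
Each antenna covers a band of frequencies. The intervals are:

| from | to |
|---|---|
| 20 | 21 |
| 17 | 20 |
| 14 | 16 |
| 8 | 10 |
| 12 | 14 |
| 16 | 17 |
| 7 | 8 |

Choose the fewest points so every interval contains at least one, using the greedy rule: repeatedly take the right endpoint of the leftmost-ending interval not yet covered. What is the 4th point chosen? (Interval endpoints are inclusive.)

Sorted: [7,8] [8,10] [12,14] [14,16] [16,17] [17,20] [20,21]
{[7,8],[8,10]} hit by 8; {[12,14],[14,16]} hit by 14; {[16,17],[17,20]} hit by 17; {[20,21]} hit by 21.
Points: 8, 14, 17, 21 (4 total).

21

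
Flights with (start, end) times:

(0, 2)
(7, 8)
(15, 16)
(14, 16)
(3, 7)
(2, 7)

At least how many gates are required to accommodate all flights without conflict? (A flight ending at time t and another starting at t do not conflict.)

Count concurrent intervals with a sweep; the peak is the room count.
starts: [0, 2, 3, 7, 14, 15]
ends:   [2, 7, 7, 8, 16, 16]
s0→1 e2→0 s2→1 s3→2  — peak 2.

2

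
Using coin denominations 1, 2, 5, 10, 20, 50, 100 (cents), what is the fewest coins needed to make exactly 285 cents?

6

Greedy: take as many of the largest coin as possible, then repeat with the remainder.
285 − 2×100→85 − 1×50→35 − 1×20→15 − 1×10→5 − 1×5→0
Total coins = 2 + 1 + 1 + 1 + 1 = 6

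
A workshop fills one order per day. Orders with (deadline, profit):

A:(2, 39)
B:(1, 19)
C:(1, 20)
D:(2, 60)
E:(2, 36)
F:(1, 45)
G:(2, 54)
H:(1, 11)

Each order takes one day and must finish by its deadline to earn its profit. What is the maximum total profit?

Sort by profit descending; place each in the latest free slot ≤ its deadline.
By profit: D(d2,60), G(d2,54), F(d1,45), A(d2,39), E(d2,36), C(d1,20), B(d1,19), H(d1,11)
D→slot 2; G→slot 1; F skipped; A skipped; E skipped; C skipped; B skipped; H skipped.
Profit = 54 + 60 = 114

114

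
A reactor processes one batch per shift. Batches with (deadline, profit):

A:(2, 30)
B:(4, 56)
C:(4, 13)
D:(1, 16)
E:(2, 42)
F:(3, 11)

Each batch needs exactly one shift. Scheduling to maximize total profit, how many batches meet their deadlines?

By profit: B(d4,56), E(d2,42), A(d2,30), D(d1,16), C(d4,13), F(d3,11)
B→slot 4; E→slot 2; A→slot 1; D skipped; C→slot 3; F skipped.
4 of 6 scheduled.

4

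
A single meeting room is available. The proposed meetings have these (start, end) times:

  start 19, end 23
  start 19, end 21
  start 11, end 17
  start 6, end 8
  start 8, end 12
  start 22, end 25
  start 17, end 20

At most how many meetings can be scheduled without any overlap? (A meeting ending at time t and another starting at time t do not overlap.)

Sorted by end: (6,8)  (8,12)  (11,17)  (17,20)  (19,21)  (19,23)  (22,25)
take (6,8); take (8,12); take (17,20); skip (19,23); take (22,25).
Selected 4 meetings.

4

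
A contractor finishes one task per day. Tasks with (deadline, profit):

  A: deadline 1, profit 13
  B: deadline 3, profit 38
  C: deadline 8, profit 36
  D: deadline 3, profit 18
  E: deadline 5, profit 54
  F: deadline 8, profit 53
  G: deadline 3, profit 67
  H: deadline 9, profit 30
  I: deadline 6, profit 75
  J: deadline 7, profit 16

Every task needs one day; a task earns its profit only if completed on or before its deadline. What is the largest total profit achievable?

387

Take jobs in profit order; each goes to the latest open slot no later than its deadline.
Profit order: I=75 G=67 E=54 F=53 B=38 C=36 H=30 D=18 J=16 A=13
Assign: I→slot 6, G→slot 3, E→slot 5, F→slot 8, B→slot 2, C→slot 7, H→slot 9, D→slot 1, J→slot 4, A skipped.
Slots: [1:D] [2:B] [3:G] [4:J] [5:E] [6:I] [7:C] [8:F] [9:H]
Profit = 18 + 38 + 67 + 16 + 54 + 75 + 36 + 53 + 30 = 387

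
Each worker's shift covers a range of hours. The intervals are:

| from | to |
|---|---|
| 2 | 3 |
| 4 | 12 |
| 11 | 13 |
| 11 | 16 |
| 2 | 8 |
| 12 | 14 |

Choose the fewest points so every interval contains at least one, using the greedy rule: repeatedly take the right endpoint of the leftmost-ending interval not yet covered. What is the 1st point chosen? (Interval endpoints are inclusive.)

Sort by right endpoint; whenever an interval is uncovered, place a point at its right end.
By right end: [2,3]  [2,8]  [4,12]  [11,13]  [12,14]  [11,16]
[2,3] uncovered → point at 3; [4,12] uncovered → point at 12.
Points: 3, 12 (2 total).

3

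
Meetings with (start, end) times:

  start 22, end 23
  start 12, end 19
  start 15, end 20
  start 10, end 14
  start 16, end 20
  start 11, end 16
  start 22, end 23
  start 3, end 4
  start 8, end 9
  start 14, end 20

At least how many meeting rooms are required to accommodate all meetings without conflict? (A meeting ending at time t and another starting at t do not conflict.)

4

The answer is the maximum number of intervals overlapping at any instant.
starts: [3, 8, 10, 11, 12, 14, 15, 16, 22, 22]
ends:   [4, 9, 14, 16, 19, 20, 20, 20, 23, 23]
s3→1 e4→0 s8→1 e9→0 s10→1 s11→2 s12→3 e14→2 s14→3 s15→4  — peak 4.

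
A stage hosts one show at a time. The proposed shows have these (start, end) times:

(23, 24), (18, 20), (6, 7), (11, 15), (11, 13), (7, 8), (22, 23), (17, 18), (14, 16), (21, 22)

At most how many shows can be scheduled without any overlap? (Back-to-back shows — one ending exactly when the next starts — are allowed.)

Order by finish time; keep every interval that doesn't clash with the previous kept one.
By end time: (6,7), (7,8), (11,13), (11,15), (14,16), (17,18), (18,20), (21,22), (22,23), (23,24).
Pick (6,7); next start ≥ 7 → (7,8); next start ≥ 8 → (11,13); next start ≥ 13 → (14,16); next start ≥ 16 → (17,18); next start ≥ 18 → (18,20); next start ≥ 20 → (21,22); next start ≥ 22 → (22,23); next start ≥ 23 → (23,24).
Selected 9 shows.

9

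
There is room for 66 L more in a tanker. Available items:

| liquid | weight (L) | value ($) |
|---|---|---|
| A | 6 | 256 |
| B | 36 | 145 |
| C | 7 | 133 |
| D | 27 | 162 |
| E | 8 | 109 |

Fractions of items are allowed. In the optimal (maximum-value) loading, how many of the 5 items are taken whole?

Sort by value per unit weight and fill in that order.
Ratios (sorted): A 42.67, C 19.00, E 13.62, D 6.00, B 4.03
take A (6 @ 256); take C (7 @ 133); take E (8 @ 109); take D (27 @ 162); take 18/36 of B → 72.50. Capacity used 66/66.
4 item(s) taken whole; one partial (take 18/36 of B).

4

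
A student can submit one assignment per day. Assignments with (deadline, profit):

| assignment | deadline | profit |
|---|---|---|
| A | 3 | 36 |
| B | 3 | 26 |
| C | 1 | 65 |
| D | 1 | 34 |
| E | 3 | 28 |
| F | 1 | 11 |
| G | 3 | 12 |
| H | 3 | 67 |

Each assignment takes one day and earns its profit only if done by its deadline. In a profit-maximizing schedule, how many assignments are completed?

By profit: H(d3,67), C(d1,65), A(d3,36), D(d1,34), E(d3,28), B(d3,26), G(d3,12), F(d1,11)
H→slot 3; C→slot 1; A→slot 2; D skipped; E skipped; B skipped; G skipped; F skipped.
3 of 8 scheduled.

3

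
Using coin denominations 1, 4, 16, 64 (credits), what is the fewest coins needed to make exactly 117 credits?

117 = 1×64 + 3×16 + 1×4 + 1×1
Total coins = 1 + 3 + 1 + 1 = 6

6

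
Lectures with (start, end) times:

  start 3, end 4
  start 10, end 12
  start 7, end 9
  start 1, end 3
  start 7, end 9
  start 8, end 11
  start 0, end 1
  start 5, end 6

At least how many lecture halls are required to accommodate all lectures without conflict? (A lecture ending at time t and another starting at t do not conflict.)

starts: [0, 1, 3, 5, 7, 7, 8, 10]
ends:   [1, 3, 4, 6, 9, 9, 11, 12]
s0→1 e1→0 s1→1 e3→0 s3→1 e4→0 s5→1 e6→0 s7→1 s7→2 s8→3  — peak 3.

3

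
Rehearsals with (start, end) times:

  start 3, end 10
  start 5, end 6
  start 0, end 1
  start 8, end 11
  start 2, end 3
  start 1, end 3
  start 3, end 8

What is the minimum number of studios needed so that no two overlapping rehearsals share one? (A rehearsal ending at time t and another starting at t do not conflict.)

3

Count concurrent intervals with a sweep; the peak is the room count.
starts: [0, 1, 2, 3, 3, 5, 8]
ends:   [1, 3, 3, 6, 8, 10, 11]
s0→1 e1→0 s1→1 s2→2 e3→1 e3→0 s3→1 s3→2 s5→3  — peak 3.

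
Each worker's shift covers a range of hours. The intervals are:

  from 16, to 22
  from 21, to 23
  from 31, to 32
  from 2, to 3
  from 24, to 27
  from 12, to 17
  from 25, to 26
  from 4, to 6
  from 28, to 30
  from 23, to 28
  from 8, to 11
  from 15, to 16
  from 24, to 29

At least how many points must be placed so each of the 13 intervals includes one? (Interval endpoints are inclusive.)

Sorted: [2,3] [4,6] [8,11] [15,16] [12,17] [16,22] [21,23] [25,26] [24,27] [23,28] [24,29] [28,30] [31,32]
{[2,3]} hit by 3; {[4,6]} hit by 6; {[8,11]} hit by 11; {[15,16],[12,17],[16,22]} hit by 16; {[21,23]} hit by 23; {[25,26],[24,27],[23,28],[24,29]} hit by 26; {[28,30]} hit by 30; {[31,32]} hit by 32.
Points: 3, 6, 11, 16, 23, 26, 30, 32 (8 total).

8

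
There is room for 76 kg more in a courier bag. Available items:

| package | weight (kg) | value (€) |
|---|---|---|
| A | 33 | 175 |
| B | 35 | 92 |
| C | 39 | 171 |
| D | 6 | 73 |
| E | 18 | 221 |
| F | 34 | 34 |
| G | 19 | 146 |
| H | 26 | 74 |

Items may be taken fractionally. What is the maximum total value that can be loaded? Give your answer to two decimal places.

Ratios (sorted): E 12.28, D 12.17, G 7.68, A 5.30, C 4.38, H 2.85, B 2.63, F 1.00
take E (18 @ 221); take D (6 @ 73); take G (19 @ 146); take A (33 @ 175). Capacity used 76/76.
Total value = 615.00

615.00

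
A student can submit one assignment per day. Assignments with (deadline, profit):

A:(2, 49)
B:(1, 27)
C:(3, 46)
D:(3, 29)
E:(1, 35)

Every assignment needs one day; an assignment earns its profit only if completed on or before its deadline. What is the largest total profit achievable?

130

By profit: A(d2,49), C(d3,46), E(d1,35), D(d3,29), B(d1,27)
A→slot 2; C→slot 3; E→slot 1; D skipped; B skipped.
Profit = 35 + 49 + 46 = 130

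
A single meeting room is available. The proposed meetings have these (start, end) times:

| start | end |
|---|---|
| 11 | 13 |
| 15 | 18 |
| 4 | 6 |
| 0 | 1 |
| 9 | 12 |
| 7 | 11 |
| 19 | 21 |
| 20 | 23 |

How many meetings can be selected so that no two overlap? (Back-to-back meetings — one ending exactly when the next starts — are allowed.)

6

Sorted by end: (0,1)  (4,6)  (7,11)  (9,12)  (11,13)  (15,18)  (19,21)  (20,23)
take (0,1); take (4,6); take (7,11); skip (9,12); take (11,13); take (15,18); take (19,21); skip (20,23).
Selected 6 meetings.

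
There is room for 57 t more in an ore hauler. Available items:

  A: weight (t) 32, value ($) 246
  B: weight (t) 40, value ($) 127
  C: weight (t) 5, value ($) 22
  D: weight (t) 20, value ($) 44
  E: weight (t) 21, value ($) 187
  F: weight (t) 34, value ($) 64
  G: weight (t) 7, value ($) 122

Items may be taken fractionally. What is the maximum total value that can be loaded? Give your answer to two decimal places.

Ratios (sorted): G 17.43, E 8.90, A 7.69, C 4.40, B 3.17, D 2.20, F 1.88
take G (7 @ 122); take E (21 @ 187); take 29/32 of A → 222.94. Capacity used 57/57.
Total value = 531.94

531.94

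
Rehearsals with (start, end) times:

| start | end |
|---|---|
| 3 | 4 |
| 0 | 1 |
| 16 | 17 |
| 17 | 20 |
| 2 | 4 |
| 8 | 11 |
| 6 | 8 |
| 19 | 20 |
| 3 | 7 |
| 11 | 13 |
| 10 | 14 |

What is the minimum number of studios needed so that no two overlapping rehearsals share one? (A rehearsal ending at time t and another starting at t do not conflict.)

3

Events (time:±→running): 0:+→1 1:-→0 2:+→1 3:+→2 3:+→3 … peak 3.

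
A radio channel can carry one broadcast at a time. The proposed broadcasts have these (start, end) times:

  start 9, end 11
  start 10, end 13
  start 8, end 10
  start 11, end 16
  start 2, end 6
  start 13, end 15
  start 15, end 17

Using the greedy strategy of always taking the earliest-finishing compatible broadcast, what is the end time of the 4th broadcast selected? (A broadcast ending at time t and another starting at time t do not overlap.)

15

Greedy by earliest finish: after sorting by end time, pick each interval compatible with the last pick.
Sorted by end: (2,6)  (8,10)  (9,11)  (10,13)  (13,15)  (11,16)  (15,17)
take (2,6); take (8,10); skip (9,11); take (10,13); take (13,15); take (15,17).
Selected: (2,6) (8,10) (10,13) (13,15) (15,17)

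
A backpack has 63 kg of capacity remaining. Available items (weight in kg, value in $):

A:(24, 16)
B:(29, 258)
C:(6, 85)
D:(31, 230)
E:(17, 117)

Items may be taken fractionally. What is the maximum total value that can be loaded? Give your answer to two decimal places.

550.74

Greedy by value/weight ratio, highest first.
Order: C (85/6=14.17) > B (258/29=8.90) > D (230/31=7.42) > E (117/17=6.88) > A (16/24=0.67)
Fill: take C (6 @ 85) → take B (29 @ 258) → take 28/31 of D → 207.74; 63/63 used.
Total value = 550.74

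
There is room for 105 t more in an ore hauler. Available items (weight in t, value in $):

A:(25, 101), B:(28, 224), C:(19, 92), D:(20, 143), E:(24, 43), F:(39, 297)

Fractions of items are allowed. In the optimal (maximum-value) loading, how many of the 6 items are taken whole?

3

Order: B (224/28=8.00) > F (297/39=7.62) > D (143/20=7.15) > C (92/19=4.84) > A (101/25=4.04) > E (43/24=1.79)
Fill: take B (28 @ 224) → take F (39 @ 297) → take D (20 @ 143) → take 18/19 of C → 87.16; 105/105 used.
3 item(s) taken whole; one partial (take 18/19 of C).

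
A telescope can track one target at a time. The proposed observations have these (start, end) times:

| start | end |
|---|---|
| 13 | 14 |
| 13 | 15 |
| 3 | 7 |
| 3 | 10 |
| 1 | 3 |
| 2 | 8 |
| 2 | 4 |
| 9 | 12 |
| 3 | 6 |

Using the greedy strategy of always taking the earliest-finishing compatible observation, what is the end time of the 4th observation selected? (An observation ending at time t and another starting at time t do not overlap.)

14

Greedy by earliest finish: after sorting by end time, pick each interval compatible with the last pick.
By end time: (1,3), (2,4), (3,6), (3,7), (2,8), (3,10), (9,12), (13,14), (13,15).
Pick (1,3); next start ≥ 3 → (3,6); next start ≥ 6 → (9,12); next start ≥ 12 → (13,14).
Selected: (1,3) (3,6) (9,12) (13,14)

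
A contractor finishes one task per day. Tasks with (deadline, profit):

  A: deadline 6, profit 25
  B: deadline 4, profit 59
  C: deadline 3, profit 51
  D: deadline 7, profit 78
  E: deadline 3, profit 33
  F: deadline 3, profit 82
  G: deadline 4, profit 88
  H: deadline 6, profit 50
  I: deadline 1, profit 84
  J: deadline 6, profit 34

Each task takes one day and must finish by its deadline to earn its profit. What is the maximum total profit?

475

Take jobs in profit order; each goes to the latest open slot no later than its deadline.
Profit order: G=88 I=84 F=82 D=78 B=59 C=51 H=50 J=34 E=33 A=25
Assign: G→slot 4, I→slot 1, F→slot 3, D→slot 7, B→slot 2, C skipped, H→slot 6, J→slot 5, E skipped, A skipped.
Slots: [1:I] [2:B] [3:F] [4:G] [5:J] [6:H] [7:D]
Profit = 84 + 59 + 82 + 88 + 34 + 50 + 78 = 475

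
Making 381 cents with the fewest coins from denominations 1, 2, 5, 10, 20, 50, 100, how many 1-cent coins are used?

1

381 − 3×100→81 − 1×50→31 − 1×20→11 − 1×10→1 − 1×1→0
Count of 1: 1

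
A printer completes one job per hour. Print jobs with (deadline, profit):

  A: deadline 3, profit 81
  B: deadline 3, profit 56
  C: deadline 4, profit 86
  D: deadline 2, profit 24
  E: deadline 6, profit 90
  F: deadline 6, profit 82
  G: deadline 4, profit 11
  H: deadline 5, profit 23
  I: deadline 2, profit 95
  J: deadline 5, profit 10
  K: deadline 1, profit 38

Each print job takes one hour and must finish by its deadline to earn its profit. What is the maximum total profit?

Take jobs in profit order; each goes to the latest open slot no later than its deadline.
Profit order: I=95 E=90 C=86 F=82 A=81 B=56 K=38 D=24 H=23 G=11 J=10
Assign: I→slot 2, E→slot 6, C→slot 4, F→slot 5, A→slot 3, B→slot 1, K skipped, D skipped, H skipped, G skipped, J skipped.
Slots: [1:B] [2:I] [3:A] [4:C] [5:F] [6:E]
Profit = 56 + 95 + 81 + 86 + 82 + 90 = 490

490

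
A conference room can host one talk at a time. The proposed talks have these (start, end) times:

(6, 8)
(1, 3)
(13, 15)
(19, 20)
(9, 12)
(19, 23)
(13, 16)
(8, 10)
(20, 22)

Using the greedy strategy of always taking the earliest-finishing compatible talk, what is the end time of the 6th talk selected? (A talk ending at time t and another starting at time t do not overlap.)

22

Order by finish time; keep every interval that doesn't clash with the previous kept one.
Sorted by end: (1,3)  (6,8)  (8,10)  (9,12)  (13,15)  (13,16)  (19,20)  (20,22)  (19,23)
take (1,3); take (6,8); take (8,10); skip (9,12); take (13,15); skip (13,16); take (19,20); take (20,22); skip (19,23).
Selected: (1,3) (6,8) (8,10) (13,15) (19,20) (20,22)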